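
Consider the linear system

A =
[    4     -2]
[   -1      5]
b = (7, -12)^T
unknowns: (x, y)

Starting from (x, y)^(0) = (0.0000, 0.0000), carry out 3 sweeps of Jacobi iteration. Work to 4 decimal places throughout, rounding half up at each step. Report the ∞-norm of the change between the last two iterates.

Iteration 1:
  x = (7 - (-2)·0.0000) / (4) = 1.7500
  y = (-12 - (-1)·0.0000) / (5) = -2.4000
Iteration 2:
  x = (7 - (-2)·-2.4000) / (4) = 0.5500
  y = (-12 - (-1)·1.7500) / (5) = -2.0500
Iteration 3:
  x = (7 - (-2)·-2.0500) / (4) = 0.7250
  y = (-12 - (-1)·0.5500) / (5) = -2.2900
Change: (0.1750, -0.2400) → max |·| = 0.2400

0.2400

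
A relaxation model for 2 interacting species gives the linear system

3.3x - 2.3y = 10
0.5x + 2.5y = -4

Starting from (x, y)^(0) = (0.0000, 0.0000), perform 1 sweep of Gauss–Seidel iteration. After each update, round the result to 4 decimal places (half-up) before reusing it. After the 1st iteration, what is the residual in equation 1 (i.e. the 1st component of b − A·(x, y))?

-5.0740

Iteration 1:
  x = (10 - (-2.3)·0.0000) / (3.3) = 3.0303
  y = (-4 - (0.5)·3.0303) / (2.5) = -2.2061
Residual b − A·x = (-5.0740, 0.0001)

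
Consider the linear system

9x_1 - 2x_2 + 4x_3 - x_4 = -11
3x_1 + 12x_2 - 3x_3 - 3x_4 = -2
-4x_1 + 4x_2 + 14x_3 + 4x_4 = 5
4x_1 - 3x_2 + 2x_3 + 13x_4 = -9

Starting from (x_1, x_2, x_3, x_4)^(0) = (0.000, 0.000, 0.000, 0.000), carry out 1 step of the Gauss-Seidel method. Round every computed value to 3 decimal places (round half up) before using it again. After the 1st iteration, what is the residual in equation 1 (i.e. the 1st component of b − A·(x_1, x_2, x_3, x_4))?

Iteration 1:
  x_1 = (-11 - (-2)·0.000 - (4)·0.000 - (-1)·0.000) / (9) = -1.222
  x_2 = (-2 - (3)·-1.222 - (-3)·0.000 - (-3)·0.000) / (12) = 0.139
  x_3 = (5 - (-4)·-1.222 - (4)·0.139 - (4)·0.000) / (14) = -0.032
  x_4 = (-9 - (4)·-1.222 - (-3)·0.139 - (2)·-0.032) / (13) = -0.279
Residual b − A·x = (0.125, -0.935, 1.120, -0.004)

0.125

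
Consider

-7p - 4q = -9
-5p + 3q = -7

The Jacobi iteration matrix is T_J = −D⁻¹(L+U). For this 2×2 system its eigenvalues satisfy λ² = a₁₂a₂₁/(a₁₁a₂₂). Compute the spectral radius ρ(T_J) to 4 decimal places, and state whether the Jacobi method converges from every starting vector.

0.9759

a₁₂a₂₁/(a₁₁a₂₂) = (-4)·(-5) / ((-7)·(3)) = -0.952381
ρ = √|-0.952381| = √0.952381 = 0.9759
ρ < 1, so Jacobi converges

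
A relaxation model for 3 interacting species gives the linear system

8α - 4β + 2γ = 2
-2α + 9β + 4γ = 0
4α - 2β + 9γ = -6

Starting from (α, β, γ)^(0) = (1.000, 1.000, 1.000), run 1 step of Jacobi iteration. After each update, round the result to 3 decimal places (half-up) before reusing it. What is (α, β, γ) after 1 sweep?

Iteration 1:
  α = (2 - (-4)·1.000 - (2)·1.000) / (8) = 0.500
  β = (0 - (-2)·1.000 - (4)·1.000) / (9) = -0.222
  γ = (-6 - (4)·1.000 - (-2)·1.000) / (9) = -0.889

(0.500, -0.222, -0.889)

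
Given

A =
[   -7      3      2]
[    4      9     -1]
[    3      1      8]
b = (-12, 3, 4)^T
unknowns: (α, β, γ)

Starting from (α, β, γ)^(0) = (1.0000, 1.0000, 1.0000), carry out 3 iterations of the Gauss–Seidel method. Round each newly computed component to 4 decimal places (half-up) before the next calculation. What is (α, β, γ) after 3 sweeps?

Iteration 1:
  α = (-12 - (3)·1.0000 - (2)·1.0000) / (-7) = 2.4286
  β = (3 - (4)·2.4286 - (-1)·1.0000) / (9) = -0.6349
  γ = (4 - (3)·2.4286 - (1)·-0.6349) / (8) = -0.3314
Iteration 2:
  α = (-12 - (3)·-0.6349 - (2)·-0.3314) / (-7) = 1.3475
  β = (3 - (4)·1.3475 - (-1)·-0.3314) / (9) = -0.3024
  γ = (4 - (3)·1.3475 - (1)·-0.3024) / (8) = 0.0325
Iteration 3:
  α = (-12 - (3)·-0.3024 - (2)·0.0325) / (-7) = 1.5940
  β = (3 - (4)·1.5940 - (-1)·0.0325) / (9) = -0.3715
  γ = (4 - (3)·1.5940 - (1)·-0.3715) / (8) = -0.0513

(1.5940, -0.3715, -0.0513)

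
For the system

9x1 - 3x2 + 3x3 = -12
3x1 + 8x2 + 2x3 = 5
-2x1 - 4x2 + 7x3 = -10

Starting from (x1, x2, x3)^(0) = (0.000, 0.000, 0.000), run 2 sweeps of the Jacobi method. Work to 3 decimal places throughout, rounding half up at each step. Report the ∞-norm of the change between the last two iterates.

Iteration 1:
  x1 = (-12 - (-3)·0.000 - (3)·0.000) / (9) = -1.333
  x2 = (5 - (3)·0.000 - (2)·0.000) / (8) = 0.625
  x3 = (-10 - (-2)·0.000 - (-4)·0.000) / (7) = -1.429
Iteration 2:
  x1 = (-12 - (-3)·0.625 - (3)·-1.429) / (9) = -0.649
  x2 = (5 - (3)·-1.333 - (2)·-1.429) / (8) = 1.482
  x3 = (-10 - (-2)·-1.333 - (-4)·0.625) / (7) = -1.452
Change: (0.684, 0.857, -0.023) → max |·| = 0.857

0.857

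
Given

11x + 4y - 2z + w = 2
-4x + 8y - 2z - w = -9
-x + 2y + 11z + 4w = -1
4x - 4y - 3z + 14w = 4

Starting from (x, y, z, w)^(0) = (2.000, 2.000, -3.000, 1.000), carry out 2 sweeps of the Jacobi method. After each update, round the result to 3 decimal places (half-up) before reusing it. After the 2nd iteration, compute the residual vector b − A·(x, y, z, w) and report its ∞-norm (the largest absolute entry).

Iteration 1:
  x = (2 - (4)·2.000 - (-2)·-3.000 - (1)·1.000) / (11) = -1.182
  y = (-9 - (-4)·2.000 - (-2)·-3.000 - (-1)·1.000) / (8) = -0.750
  z = (-1 - (-1)·2.000 - (2)·2.000 - (4)·1.000) / (11) = -0.636
  w = (4 - (4)·2.000 - (-4)·2.000 - (-3)·-3.000) / (14) = -0.357
Iteration 2:
  x = (2 - (4)·-0.750 - (-2)·-0.636 - (1)·-0.357) / (11) = 0.371
  y = (-9 - (-4)·-1.182 - (-2)·-0.636 - (-1)·-0.357) / (8) = -1.920
  z = (-1 - (-1)·-1.182 - (2)·-0.750 - (4)·-0.357) / (11) = 0.068
  w = (4 - (4)·-1.182 - (-4)·-0.750 - (-3)·-0.636) / (14) = 0.273
Residual b − A·x = (5.462, 8.253, 1.371, -8.782); ∞-norm = 8.782

8.782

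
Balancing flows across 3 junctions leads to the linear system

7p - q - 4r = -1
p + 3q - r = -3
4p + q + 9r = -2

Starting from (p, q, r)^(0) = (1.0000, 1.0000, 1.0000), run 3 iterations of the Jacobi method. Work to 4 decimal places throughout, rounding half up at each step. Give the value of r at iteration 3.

Iteration 1:
  p = (-1 - (-1)·1.0000 - (-4)·1.0000) / (7) = 0.5714
  q = (-3 - (1)·1.0000 - (-1)·1.0000) / (3) = -1.0000
  r = (-2 - (4)·1.0000 - (1)·1.0000) / (9) = -0.7778
Iteration 2:
  p = (-1 - (-1)·-1.0000 - (-4)·-0.7778) / (7) = -0.7302
  q = (-3 - (1)·0.5714 - (-1)·-0.7778) / (3) = -1.4497
  r = (-2 - (4)·0.5714 - (1)·-1.0000) / (9) = -0.3651
Iteration 3:
  p = (-1 - (-1)·-1.4497 - (-4)·-0.3651) / (7) = -0.5586
  q = (-3 - (1)·-0.7302 - (-1)·-0.3651) / (3) = -0.8783
  r = (-2 - (4)·-0.7302 - (1)·-1.4497) / (9) = 0.2634

0.2634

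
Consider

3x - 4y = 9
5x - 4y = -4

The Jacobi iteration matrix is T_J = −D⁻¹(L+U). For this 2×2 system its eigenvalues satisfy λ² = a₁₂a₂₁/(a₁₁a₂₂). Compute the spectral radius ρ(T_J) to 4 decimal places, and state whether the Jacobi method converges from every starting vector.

a₁₂a₂₁/(a₁₁a₂₂) = (-4)·(5) / ((3)·(-4)) = 1.666667
ρ = √|1.666667| = √1.666667 = 1.2910
ρ > 1, so Jacobi diverges

1.2910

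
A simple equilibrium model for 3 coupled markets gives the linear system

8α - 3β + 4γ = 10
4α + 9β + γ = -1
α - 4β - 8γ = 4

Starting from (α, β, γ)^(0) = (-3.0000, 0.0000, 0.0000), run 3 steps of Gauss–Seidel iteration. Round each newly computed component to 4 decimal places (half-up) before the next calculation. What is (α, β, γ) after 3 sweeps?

(1.0892, -0.5845, -0.0716)

Iteration 1:
  α = (10 - (-3)·0.0000 - (4)·0.0000) / (8) = 1.2500
  β = (-1 - (4)·1.2500 - (1)·0.0000) / (9) = -0.6667
  γ = (4 - (1)·1.2500 - (-4)·-0.6667) / (-8) = -0.0104
Iteration 2:
  α = (10 - (-3)·-0.6667 - (4)·-0.0104) / (8) = 1.0052
  β = (-1 - (4)·1.0052 - (1)·-0.0104) / (9) = -0.5567
  γ = (4 - (1)·1.0052 - (-4)·-0.5567) / (-8) = -0.0960
Iteration 3:
  α = (10 - (-3)·-0.5567 - (4)·-0.0960) / (8) = 1.0892
  β = (-1 - (4)·1.0892 - (1)·-0.0960) / (9) = -0.5845
  γ = (4 - (1)·1.0892 - (-4)·-0.5845) / (-8) = -0.0716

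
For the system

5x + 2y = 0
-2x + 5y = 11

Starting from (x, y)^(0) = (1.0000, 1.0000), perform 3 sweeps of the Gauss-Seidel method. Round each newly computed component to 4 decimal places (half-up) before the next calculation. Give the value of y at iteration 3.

Iteration 1:
  x = (0 - (2)·1.0000) / (5) = -0.4000
  y = (11 - (-2)·-0.4000) / (5) = 2.0400
Iteration 2:
  x = (0 - (2)·2.0400) / (5) = -0.8160
  y = (11 - (-2)·-0.8160) / (5) = 1.8736
Iteration 3:
  x = (0 - (2)·1.8736) / (5) = -0.7494
  y = (11 - (-2)·-0.7494) / (5) = 1.9002

1.9002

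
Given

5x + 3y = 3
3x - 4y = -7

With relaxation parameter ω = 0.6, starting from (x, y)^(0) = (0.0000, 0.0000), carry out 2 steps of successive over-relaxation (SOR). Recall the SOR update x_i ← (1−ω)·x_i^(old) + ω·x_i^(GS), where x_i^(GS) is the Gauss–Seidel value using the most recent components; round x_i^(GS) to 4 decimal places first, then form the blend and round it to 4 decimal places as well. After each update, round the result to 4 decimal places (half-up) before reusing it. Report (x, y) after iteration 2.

(0.0677, 1.5653)

Iteration 1:
  x: GS value = (3 - (3)·0.0000) / (5) = 0.6000;  x ← (1−ω)·0.0000 + ω·0.6000 = 0.3600
  y: GS value = (-7 - (3)·0.3600) / (-4) = 2.0200;  y ← (1−ω)·0.0000 + ω·2.0200 = 1.2120
Iteration 2:
  x: GS value = (3 - (3)·1.2120) / (5) = -0.1272;  x ← (1−ω)·0.3600 + ω·-0.1272 = 0.0677
  y: GS value = (-7 - (3)·0.0677) / (-4) = 1.8008;  y ← (1−ω)·1.2120 + ω·1.8008 = 1.5653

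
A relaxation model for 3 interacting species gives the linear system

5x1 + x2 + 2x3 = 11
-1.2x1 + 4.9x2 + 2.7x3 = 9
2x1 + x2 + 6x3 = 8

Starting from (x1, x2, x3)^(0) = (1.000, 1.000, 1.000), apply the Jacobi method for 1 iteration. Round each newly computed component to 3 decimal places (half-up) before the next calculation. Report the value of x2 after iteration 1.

Iteration 1:
  x1 = (11 - (1)·1.000 - (2)·1.000) / (5) = 1.600
  x2 = (9 - (-1.2)·1.000 - (2.7)·1.000) / (4.9) = 1.531
  x3 = (8 - (2)·1.000 - (1)·1.000) / (6) = 0.833

1.531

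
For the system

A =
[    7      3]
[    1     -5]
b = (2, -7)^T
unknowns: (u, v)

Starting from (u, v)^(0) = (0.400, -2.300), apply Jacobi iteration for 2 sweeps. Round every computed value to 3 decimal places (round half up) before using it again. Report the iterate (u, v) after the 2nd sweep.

Iteration 1:
  u = (2 - (3)·-2.300) / (7) = 1.271
  v = (-7 - (1)·0.400) / (-5) = 1.480
Iteration 2:
  u = (2 - (3)·1.480) / (7) = -0.349
  v = (-7 - (1)·1.271) / (-5) = 1.654

(-0.349, 1.654)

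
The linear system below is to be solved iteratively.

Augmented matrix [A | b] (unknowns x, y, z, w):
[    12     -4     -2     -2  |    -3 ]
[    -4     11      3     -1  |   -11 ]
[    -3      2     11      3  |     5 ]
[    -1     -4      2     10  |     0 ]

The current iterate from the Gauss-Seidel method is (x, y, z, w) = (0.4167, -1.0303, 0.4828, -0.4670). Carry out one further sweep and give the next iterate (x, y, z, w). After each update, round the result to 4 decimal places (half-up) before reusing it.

(-0.5908, -1.3890, 0.6733, -0.7493)

One sweep:
  x = (-3 - (-4)·-1.0303 - (-2)·0.4828 - (-2)·-0.4670) / (12) = -0.5908
  y = (-11 - (-4)·-0.5908 - (3)·0.4828 - (-1)·-0.4670) / (11) = -1.3890
  z = (5 - (-3)·-0.5908 - (2)·-1.3890 - (3)·-0.4670) / (11) = 0.6733
  w = (0 - (-1)·-0.5908 - (-4)·-1.3890 - (2)·0.6733) / (10) = -0.7493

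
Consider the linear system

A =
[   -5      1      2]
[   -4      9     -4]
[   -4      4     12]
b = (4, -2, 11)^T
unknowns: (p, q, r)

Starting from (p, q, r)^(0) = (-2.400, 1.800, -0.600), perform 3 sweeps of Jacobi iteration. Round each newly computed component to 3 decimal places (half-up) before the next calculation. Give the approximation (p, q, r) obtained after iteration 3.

(-0.464, -0.264, 0.728)

Iteration 1:
  p = (4 - (1)·1.800 - (2)·-0.600) / (-5) = -0.680
  q = (-2 - (-4)·-2.400 - (-4)·-0.600) / (9) = -1.556
  r = (11 - (-4)·-2.400 - (4)·1.800) / (12) = -0.483
Iteration 2:
  p = (4 - (1)·-1.556 - (2)·-0.483) / (-5) = -1.304
  q = (-2 - (-4)·-0.680 - (-4)·-0.483) / (9) = -0.739
  r = (11 - (-4)·-0.680 - (4)·-1.556) / (12) = 1.209
Iteration 3:
  p = (4 - (1)·-0.739 - (2)·1.209) / (-5) = -0.464
  q = (-2 - (-4)·-1.304 - (-4)·1.209) / (9) = -0.264
  r = (11 - (-4)·-1.304 - (4)·-0.739) / (12) = 0.728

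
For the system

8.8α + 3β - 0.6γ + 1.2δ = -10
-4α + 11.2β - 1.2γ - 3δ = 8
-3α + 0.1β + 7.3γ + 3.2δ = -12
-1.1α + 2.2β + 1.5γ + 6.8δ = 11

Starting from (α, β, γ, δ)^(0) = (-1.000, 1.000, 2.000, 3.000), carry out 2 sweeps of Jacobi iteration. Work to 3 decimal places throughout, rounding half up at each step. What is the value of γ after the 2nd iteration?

Iteration 1:
  α = (-10 - (3)·1.000 - (-0.6)·2.000 - (1.2)·3.000) / (8.8) = -1.750
  β = (8 - (-4)·-1.000 - (-1.2)·2.000 - (-3)·3.000) / (11.2) = 1.375
  γ = (-12 - (-3)·-1.000 - (0.1)·1.000 - (3.2)·3.000) / (7.3) = -3.384
  δ = (11 - (-1.1)·-1.000 - (2.2)·1.000 - (1.5)·2.000) / (6.8) = 0.691
Iteration 2:
  α = (-10 - (3)·1.375 - (-0.6)·-3.384 - (1.2)·0.691) / (8.8) = -1.930
  β = (8 - (-4)·-1.750 - (-1.2)·-3.384 - (-3)·0.691) / (11.2) = -0.088
  γ = (-12 - (-3)·-1.750 - (0.1)·1.375 - (3.2)·0.691) / (7.3) = -2.685
  δ = (11 - (-1.1)·-1.750 - (2.2)·1.375 - (1.5)·-3.384) / (6.8) = 1.636

-2.685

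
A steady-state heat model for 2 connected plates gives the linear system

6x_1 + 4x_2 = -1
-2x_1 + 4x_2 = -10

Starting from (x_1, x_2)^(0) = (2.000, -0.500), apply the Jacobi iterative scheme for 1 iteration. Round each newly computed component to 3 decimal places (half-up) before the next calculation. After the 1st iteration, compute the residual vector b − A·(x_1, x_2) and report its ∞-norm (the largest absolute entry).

3.998

Iteration 1:
  x_1 = (-1 - (4)·-0.500) / (6) = 0.167
  x_2 = (-10 - (-2)·2.000) / (4) = -1.500
Residual b − A·x = (3.998, -3.666); ∞-norm = 3.998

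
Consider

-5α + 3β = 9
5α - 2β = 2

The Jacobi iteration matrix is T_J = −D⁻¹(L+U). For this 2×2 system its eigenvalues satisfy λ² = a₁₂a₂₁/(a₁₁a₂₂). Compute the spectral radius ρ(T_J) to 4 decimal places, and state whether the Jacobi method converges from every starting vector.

1.2247

a₁₂a₂₁/(a₁₁a₂₂) = (3)·(5) / ((-5)·(-2)) = 1.500000
ρ = √|1.500000| = √1.500000 = 1.2247
ρ > 1, so Jacobi diverges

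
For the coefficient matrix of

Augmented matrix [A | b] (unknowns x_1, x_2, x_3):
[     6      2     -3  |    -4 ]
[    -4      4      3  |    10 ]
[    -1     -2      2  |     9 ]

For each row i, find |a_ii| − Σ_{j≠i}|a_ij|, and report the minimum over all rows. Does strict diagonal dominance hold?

-3

row 1: |6| − (2+3) = 1
row 2: |4| − (4+3) = -3
row 3: |2| − (1+2) = -1
minimum over rows = -3 → not strictly diagonally dominant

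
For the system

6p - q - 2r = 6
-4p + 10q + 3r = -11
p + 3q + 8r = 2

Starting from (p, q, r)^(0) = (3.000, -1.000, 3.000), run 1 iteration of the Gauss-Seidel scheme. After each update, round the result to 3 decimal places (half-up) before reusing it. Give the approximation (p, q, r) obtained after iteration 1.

(1.833, -1.267, 0.496)

Iteration 1:
  p = (6 - (-1)·-1.000 - (-2)·3.000) / (6) = 1.833
  q = (-11 - (-4)·1.833 - (3)·3.000) / (10) = -1.267
  r = (2 - (1)·1.833 - (3)·-1.267) / (8) = 0.496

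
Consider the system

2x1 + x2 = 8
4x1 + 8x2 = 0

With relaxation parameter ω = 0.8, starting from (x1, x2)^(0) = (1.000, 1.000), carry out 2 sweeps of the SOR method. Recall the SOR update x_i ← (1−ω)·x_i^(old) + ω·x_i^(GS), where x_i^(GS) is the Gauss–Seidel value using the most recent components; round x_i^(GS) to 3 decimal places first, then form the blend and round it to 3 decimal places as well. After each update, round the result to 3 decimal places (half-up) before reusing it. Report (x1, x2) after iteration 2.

(4.200, -1.880)

Iteration 1:
  x1: GS value = (8 - (1)·1.000) / (2) = 3.500;  x1 ← (1−ω)·1.000 + ω·3.500 = 3.000
  x2: GS value = (0 - (4)·3.000) / (8) = -1.500;  x2 ← (1−ω)·1.000 + ω·-1.500 = -1.000
Iteration 2:
  x1: GS value = (8 - (1)·-1.000) / (2) = 4.500;  x1 ← (1−ω)·3.000 + ω·4.500 = 4.200
  x2: GS value = (0 - (4)·4.200) / (8) = -2.100;  x2 ← (1−ω)·-1.000 + ω·-2.100 = -1.880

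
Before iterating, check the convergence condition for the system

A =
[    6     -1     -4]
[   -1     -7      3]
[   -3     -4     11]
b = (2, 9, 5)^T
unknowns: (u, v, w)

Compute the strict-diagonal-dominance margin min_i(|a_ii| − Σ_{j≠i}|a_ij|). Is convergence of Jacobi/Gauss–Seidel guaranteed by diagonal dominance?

row 1: |6| − (1+4) = 1
row 2: |-7| − (1+3) = 3
row 3: |11| − (3+4) = 4
minimum over rows = 1 → strictly diagonally dominant (convergence guaranteed)

1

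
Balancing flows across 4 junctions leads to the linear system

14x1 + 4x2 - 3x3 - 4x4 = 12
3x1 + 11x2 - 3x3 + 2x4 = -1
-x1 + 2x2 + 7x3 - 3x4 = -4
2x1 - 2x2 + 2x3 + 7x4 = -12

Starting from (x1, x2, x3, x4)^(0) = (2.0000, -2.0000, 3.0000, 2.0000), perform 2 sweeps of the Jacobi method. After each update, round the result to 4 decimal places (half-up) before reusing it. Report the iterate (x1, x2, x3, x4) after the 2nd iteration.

(0.0928, 0.1753, -1.7338, -2.8479)

Iteration 1:
  x1 = (12 - (4)·-2.0000 - (-3)·3.0000 - (-4)·2.0000) / (14) = 2.6429
  x2 = (-1 - (3)·2.0000 - (-3)·3.0000 - (2)·2.0000) / (11) = -0.1818
  x3 = (-4 - (-1)·2.0000 - (2)·-2.0000 - (-3)·2.0000) / (7) = 1.1429
  x4 = (-12 - (2)·2.0000 - (-2)·-2.0000 - (2)·3.0000) / (7) = -3.7143
Iteration 2:
  x1 = (12 - (4)·-0.1818 - (-3)·1.1429 - (-4)·-3.7143) / (14) = 0.0928
  x2 = (-1 - (3)·2.6429 - (-3)·1.1429 - (2)·-3.7143) / (11) = 0.1753
  x3 = (-4 - (-1)·2.6429 - (2)·-0.1818 - (-3)·-3.7143) / (7) = -1.7338
  x4 = (-12 - (2)·2.6429 - (-2)·-0.1818 - (2)·1.1429) / (7) = -2.8479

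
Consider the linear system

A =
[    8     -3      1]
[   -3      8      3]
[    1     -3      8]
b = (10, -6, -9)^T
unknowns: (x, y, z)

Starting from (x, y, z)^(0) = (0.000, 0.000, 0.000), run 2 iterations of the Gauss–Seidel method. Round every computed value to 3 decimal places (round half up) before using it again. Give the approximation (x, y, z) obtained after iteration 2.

(1.318, 0.264, -1.191)

Iteration 1:
  x = (10 - (-3)·0.000 - (1)·0.000) / (8) = 1.250
  y = (-6 - (-3)·1.250 - (3)·0.000) / (8) = -0.281
  z = (-9 - (1)·1.250 - (-3)·-0.281) / (8) = -1.387
Iteration 2:
  x = (10 - (-3)·-0.281 - (1)·-1.387) / (8) = 1.318
  y = (-6 - (-3)·1.318 - (3)·-1.387) / (8) = 0.264
  z = (-9 - (1)·1.318 - (-3)·0.264) / (8) = -1.191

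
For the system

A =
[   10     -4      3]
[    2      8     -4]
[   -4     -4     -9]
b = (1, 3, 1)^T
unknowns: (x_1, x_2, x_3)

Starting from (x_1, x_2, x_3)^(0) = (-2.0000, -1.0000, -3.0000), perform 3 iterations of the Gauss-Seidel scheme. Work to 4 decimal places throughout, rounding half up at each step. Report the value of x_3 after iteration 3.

-0.3692

Iteration 1:
  x_1 = (1 - (-4)·-1.0000 - (3)·-3.0000) / (10) = 0.6000
  x_2 = (3 - (2)·0.6000 - (-4)·-3.0000) / (8) = -1.2750
  x_3 = (1 - (-4)·0.6000 - (-4)·-1.2750) / (-9) = 0.1889
Iteration 2:
  x_1 = (1 - (-4)·-1.2750 - (3)·0.1889) / (10) = -0.4667
  x_2 = (3 - (2)·-0.4667 - (-4)·0.1889) / (8) = 0.5861
  x_3 = (1 - (-4)·-0.4667 - (-4)·0.5861) / (-9) = -0.1642
Iteration 3:
  x_1 = (1 - (-4)·0.5861 - (3)·-0.1642) / (10) = 0.3837
  x_2 = (3 - (2)·0.3837 - (-4)·-0.1642) / (8) = 0.1970
  x_3 = (1 - (-4)·0.3837 - (-4)·0.1970) / (-9) = -0.3692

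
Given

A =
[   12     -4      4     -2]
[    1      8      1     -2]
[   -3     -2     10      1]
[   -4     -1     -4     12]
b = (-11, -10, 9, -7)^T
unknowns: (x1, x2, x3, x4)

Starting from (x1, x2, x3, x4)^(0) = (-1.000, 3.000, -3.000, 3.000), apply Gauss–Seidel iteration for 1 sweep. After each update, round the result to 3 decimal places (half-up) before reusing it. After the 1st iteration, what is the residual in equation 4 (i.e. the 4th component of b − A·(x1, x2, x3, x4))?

Iteration 1:
  x1 = (-11 - (-4)·3.000 - (4)·-3.000 - (-2)·3.000) / (12) = 1.583
  x2 = (-10 - (1)·1.583 - (1)·-3.000 - (-2)·3.000) / (8) = -0.323
  x3 = (9 - (-3)·1.583 - (-2)·-0.323 - (1)·3.000) / (10) = 1.010
  x4 = (-7 - (-4)·1.583 - (-1)·-0.323 - (-4)·1.010) / (12) = 0.254
Residual b − A·x = (-34.820, -9.501, 2.749, 0.001)

0.001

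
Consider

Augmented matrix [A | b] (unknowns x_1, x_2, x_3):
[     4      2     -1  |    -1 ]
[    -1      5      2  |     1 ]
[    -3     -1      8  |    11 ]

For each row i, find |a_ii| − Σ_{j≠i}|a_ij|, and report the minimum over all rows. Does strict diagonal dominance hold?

1

row 1: |4| − (2+1) = 1
row 2: |5| − (1+2) = 2
row 3: |8| − (3+1) = 4
minimum over rows = 1 → strictly diagonally dominant (convergence guaranteed)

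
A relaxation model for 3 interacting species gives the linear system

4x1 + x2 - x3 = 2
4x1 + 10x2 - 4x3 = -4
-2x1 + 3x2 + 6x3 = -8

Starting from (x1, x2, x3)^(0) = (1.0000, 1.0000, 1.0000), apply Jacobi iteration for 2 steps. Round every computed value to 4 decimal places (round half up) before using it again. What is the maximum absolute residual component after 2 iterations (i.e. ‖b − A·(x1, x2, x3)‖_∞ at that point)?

Iteration 1:
  x1 = (2 - (1)·1.0000 - (-1)·1.0000) / (4) = 0.5000
  x2 = (-4 - (4)·1.0000 - (-4)·1.0000) / (10) = -0.4000
  x3 = (-8 - (-2)·1.0000 - (3)·1.0000) / (6) = -1.5000
Iteration 2:
  x1 = (2 - (1)·-0.4000 - (-1)·-1.5000) / (4) = 0.2250
  x2 = (-4 - (4)·0.5000 - (-4)·-1.5000) / (10) = -1.2000
  x3 = (-8 - (-2)·0.5000 - (3)·-0.4000) / (6) = -0.9667
Residual b − A·x = (1.3333, 3.2332, 1.8502); ∞-norm = 3.2332

3.2332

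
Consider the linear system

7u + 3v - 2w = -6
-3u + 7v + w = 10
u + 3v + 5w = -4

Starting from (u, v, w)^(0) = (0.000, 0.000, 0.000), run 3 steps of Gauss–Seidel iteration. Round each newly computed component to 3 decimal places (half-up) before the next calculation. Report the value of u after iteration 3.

Iteration 1:
  u = (-6 - (3)·0.000 - (-2)·0.000) / (7) = -0.857
  v = (10 - (-3)·-0.857 - (1)·0.000) / (7) = 1.061
  w = (-4 - (1)·-0.857 - (3)·1.061) / (5) = -1.265
Iteration 2:
  u = (-6 - (3)·1.061 - (-2)·-1.265) / (7) = -1.673
  v = (10 - (-3)·-1.673 - (1)·-1.265) / (7) = 0.892
  w = (-4 - (1)·-1.673 - (3)·0.892) / (5) = -1.001
Iteration 3:
  u = (-6 - (3)·0.892 - (-2)·-1.001) / (7) = -1.525
  v = (10 - (-3)·-1.525 - (1)·-1.001) / (7) = 0.918
  w = (-4 - (1)·-1.525 - (3)·0.918) / (5) = -1.046

-1.525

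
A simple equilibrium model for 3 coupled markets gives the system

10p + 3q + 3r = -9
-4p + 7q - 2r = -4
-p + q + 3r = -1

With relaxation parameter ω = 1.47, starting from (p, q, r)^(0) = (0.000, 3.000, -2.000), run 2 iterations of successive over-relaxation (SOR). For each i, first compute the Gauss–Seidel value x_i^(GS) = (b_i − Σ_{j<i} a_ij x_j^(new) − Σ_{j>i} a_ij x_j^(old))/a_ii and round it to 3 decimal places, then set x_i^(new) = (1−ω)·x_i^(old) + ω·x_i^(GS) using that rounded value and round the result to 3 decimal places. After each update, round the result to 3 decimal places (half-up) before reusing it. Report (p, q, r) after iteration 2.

(0.717, 2.678, -2.309)

Iteration 1:
  p: GS value = (-9 - (3)·3.000 - (3)·-2.000) / (10) = -1.200;  p ← (1−ω)·0.000 + ω·-1.200 = -1.764
  q: GS value = (-4 - (-4)·-1.764 - (-2)·-2.000) / (7) = -2.151;  q ← (1−ω)·3.000 + ω·-2.151 = -4.572
  r: GS value = (-1 - (-1)·-1.764 - (1)·-4.572) / (3) = 0.603;  r ← (1−ω)·-2.000 + ω·0.603 = 1.826
Iteration 2:
  p: GS value = (-9 - (3)·-4.572 - (3)·1.826) / (10) = -0.076;  p ← (1−ω)·-1.764 + ω·-0.076 = 0.717
  q: GS value = (-4 - (-4)·0.717 - (-2)·1.826) / (7) = 0.360;  q ← (1−ω)·-4.572 + ω·0.360 = 2.678
  r: GS value = (-1 - (-1)·0.717 - (1)·2.678) / (3) = -0.987;  r ← (1−ω)·1.826 + ω·-0.987 = -2.309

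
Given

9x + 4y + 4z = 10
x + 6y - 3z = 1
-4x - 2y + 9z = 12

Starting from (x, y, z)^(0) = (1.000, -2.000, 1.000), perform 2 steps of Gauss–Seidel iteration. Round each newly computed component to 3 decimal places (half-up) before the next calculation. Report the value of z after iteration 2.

Iteration 1:
  x = (10 - (4)·-2.000 - (4)·1.000) / (9) = 1.556
  y = (1 - (1)·1.556 - (-3)·1.000) / (6) = 0.407
  z = (12 - (-4)·1.556 - (-2)·0.407) / (9) = 2.115
Iteration 2:
  x = (10 - (4)·0.407 - (4)·2.115) / (9) = -0.010
  y = (1 - (1)·-0.010 - (-3)·2.115) / (6) = 1.226
  z = (12 - (-4)·-0.010 - (-2)·1.226) / (9) = 1.601

1.601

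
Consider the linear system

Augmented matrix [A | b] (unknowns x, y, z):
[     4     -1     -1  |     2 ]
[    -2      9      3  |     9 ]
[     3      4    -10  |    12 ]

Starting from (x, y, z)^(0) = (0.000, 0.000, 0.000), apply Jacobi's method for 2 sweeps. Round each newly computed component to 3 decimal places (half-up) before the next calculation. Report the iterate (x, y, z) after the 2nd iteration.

(0.450, 1.511, -0.650)

Iteration 1:
  x = (2 - (-1)·0.000 - (-1)·0.000) / (4) = 0.500
  y = (9 - (-2)·0.000 - (3)·0.000) / (9) = 1.000
  z = (12 - (3)·0.000 - (4)·0.000) / (-10) = -1.200
Iteration 2:
  x = (2 - (-1)·1.000 - (-1)·-1.200) / (4) = 0.450
  y = (9 - (-2)·0.500 - (3)·-1.200) / (9) = 1.511
  z = (12 - (3)·0.500 - (4)·1.000) / (-10) = -0.650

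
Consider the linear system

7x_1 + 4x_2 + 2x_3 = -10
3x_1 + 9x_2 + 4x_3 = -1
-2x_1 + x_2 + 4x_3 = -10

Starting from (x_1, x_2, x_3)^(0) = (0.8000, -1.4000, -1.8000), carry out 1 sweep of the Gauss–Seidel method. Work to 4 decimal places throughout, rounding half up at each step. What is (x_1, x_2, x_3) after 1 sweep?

(-0.1143, 0.7270, -2.7389)

Iteration 1:
  x_1 = (-10 - (4)·-1.4000 - (2)·-1.8000) / (7) = -0.1143
  x_2 = (-1 - (3)·-0.1143 - (4)·-1.8000) / (9) = 0.7270
  x_3 = (-10 - (-2)·-0.1143 - (1)·0.7270) / (4) = -2.7389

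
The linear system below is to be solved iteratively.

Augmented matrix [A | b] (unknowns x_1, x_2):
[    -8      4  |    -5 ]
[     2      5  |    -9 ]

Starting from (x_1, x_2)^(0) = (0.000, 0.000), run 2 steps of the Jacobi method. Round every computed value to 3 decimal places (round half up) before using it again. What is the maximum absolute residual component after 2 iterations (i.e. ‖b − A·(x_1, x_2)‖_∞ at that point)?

Iteration 1:
  x_1 = (-5 - (4)·0.000) / (-8) = 0.625
  x_2 = (-9 - (2)·0.000) / (5) = -1.800
Iteration 2:
  x_1 = (-5 - (4)·-1.800) / (-8) = -0.275
  x_2 = (-9 - (2)·0.625) / (5) = -2.050
Residual b − A·x = (1.000, 1.800); ∞-norm = 1.800

1.800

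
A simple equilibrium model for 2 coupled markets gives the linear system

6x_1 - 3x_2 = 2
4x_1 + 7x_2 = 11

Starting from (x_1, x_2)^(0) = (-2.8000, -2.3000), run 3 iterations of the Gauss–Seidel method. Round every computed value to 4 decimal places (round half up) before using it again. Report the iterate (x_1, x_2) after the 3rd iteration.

(0.7326, 1.1528)

Iteration 1:
  x_1 = (2 - (-3)·-2.3000) / (6) = -0.8167
  x_2 = (11 - (4)·-0.8167) / (7) = 2.0381
Iteration 2:
  x_1 = (2 - (-3)·2.0381) / (6) = 1.3524
  x_2 = (11 - (4)·1.3524) / (7) = 0.7986
Iteration 3:
  x_1 = (2 - (-3)·0.7986) / (6) = 0.7326
  x_2 = (11 - (4)·0.7326) / (7) = 1.1528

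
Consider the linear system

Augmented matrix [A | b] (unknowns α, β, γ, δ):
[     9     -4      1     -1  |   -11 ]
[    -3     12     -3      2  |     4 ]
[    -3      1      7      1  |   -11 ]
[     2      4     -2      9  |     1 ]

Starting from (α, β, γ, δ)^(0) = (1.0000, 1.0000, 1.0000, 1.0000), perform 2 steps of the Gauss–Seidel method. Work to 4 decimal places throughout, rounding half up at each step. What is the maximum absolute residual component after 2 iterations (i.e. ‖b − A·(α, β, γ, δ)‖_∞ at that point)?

Iteration 1:
  α = (-11 - (-4)·1.0000 - (1)·1.0000 - (-1)·1.0000) / (9) = -0.7778
  β = (4 - (-3)·-0.7778 - (-3)·1.0000 - (2)·1.0000) / (12) = 0.2222
  γ = (-11 - (-3)·-0.7778 - (1)·0.2222 - (1)·1.0000) / (7) = -2.0794
  δ = (1 - (2)·-0.7778 - (4)·0.2222 - (-2)·-2.0794) / (9) = -0.2769
Iteration 2:
  α = (-11 - (-4)·0.2222 - (1)·-2.0794 - (-1)·-0.2769) / (9) = -0.9232
  β = (4 - (-3)·-0.9232 - (-3)·-2.0794 - (2)·-0.2769) / (12) = -0.3712
  γ = (-11 - (-3)·-0.9232 - (1)·-0.3712 - (1)·-0.2769) / (7) = -1.8745
  δ = (1 - (2)·-0.9232 - (4)·-0.3712 - (-2)·-1.8745) / (9) = 0.0647
Residual b − A·x = (-2.2368, -0.0681, -0.3416, -0.0001); ∞-norm = 2.2368

2.2368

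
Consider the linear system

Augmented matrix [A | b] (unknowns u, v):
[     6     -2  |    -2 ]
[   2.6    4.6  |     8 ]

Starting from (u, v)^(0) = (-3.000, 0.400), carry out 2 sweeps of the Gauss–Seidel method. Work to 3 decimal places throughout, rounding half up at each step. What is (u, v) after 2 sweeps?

(0.284, 1.579)

Iteration 1:
  u = (-2 - (-2)·0.400) / (6) = -0.200
  v = (8 - (2.6)·-0.200) / (4.6) = 1.852
Iteration 2:
  u = (-2 - (-2)·1.852) / (6) = 0.284
  v = (8 - (2.6)·0.284) / (4.6) = 1.579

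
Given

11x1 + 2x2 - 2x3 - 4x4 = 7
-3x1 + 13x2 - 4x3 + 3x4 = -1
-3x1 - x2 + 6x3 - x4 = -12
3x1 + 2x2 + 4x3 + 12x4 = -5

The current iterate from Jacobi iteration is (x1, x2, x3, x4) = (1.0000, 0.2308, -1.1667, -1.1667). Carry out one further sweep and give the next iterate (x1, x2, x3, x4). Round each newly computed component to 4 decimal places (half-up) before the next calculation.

One sweep:
  x1 = (7 - (2)·0.2308 - (-2)·-1.1667 - (-4)·-1.1667) / (11) = -0.0420
  x2 = (-1 - (-3)·1.0000 - (-4)·-1.1667 - (3)·-1.1667) / (13) = 0.0641
  x3 = (-12 - (-3)·1.0000 - (-1)·0.2308 - (-1)·-1.1667) / (6) = -1.6560
  x4 = (-5 - (3)·1.0000 - (2)·0.2308 - (4)·-1.1667) / (12) = -0.3162

(-0.0420, 0.0641, -1.6560, -0.3162)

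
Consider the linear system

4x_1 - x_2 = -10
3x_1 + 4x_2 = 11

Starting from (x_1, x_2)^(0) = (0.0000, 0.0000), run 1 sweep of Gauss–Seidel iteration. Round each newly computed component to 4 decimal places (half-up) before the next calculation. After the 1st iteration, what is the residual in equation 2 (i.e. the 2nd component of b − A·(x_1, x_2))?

Iteration 1:
  x_1 = (-10 - (-1)·0.0000) / (4) = -2.5000
  x_2 = (11 - (3)·-2.5000) / (4) = 4.6250
Residual b − A·x = (4.6250, 0.0000)

0.0000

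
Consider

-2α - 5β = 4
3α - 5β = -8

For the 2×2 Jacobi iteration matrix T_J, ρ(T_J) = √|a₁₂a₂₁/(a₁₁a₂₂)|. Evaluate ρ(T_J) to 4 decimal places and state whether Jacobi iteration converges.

1.2247

a₁₂a₂₁/(a₁₁a₂₂) = (-5)·(3) / ((-2)·(-5)) = -1.500000
ρ = √|-1.500000| = √1.500000 = 1.2247
ρ > 1, so Jacobi diverges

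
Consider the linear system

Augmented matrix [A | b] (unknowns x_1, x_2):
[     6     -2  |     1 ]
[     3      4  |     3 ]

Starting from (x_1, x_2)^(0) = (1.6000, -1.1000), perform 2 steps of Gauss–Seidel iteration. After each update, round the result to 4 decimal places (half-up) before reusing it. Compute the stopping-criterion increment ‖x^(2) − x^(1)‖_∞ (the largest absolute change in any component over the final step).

0.6667

Iteration 1:
  x_1 = (1 - (-2)·-1.1000) / (6) = -0.2000
  x_2 = (3 - (3)·-0.2000) / (4) = 0.9000
Iteration 2:
  x_1 = (1 - (-2)·0.9000) / (6) = 0.4667
  x_2 = (3 - (3)·0.4667) / (4) = 0.4000
Change: (0.6667, -0.5000) → max |·| = 0.6667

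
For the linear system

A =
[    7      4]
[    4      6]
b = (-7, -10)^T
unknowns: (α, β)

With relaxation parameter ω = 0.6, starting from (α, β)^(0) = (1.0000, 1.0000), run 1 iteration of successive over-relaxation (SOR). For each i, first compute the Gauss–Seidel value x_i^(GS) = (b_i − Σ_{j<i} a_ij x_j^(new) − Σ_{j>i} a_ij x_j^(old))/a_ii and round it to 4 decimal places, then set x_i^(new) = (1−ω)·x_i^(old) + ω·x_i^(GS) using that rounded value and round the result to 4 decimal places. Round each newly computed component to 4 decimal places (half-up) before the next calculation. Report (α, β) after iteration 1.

(-0.5428, -0.3829)

Iteration 1:
  α: GS value = (-7 - (4)·1.0000) / (7) = -1.5714;  α ← (1−ω)·1.0000 + ω·-1.5714 = -0.5428
  β: GS value = (-10 - (4)·-0.5428) / (6) = -1.3048;  β ← (1−ω)·1.0000 + ω·-1.3048 = -0.3829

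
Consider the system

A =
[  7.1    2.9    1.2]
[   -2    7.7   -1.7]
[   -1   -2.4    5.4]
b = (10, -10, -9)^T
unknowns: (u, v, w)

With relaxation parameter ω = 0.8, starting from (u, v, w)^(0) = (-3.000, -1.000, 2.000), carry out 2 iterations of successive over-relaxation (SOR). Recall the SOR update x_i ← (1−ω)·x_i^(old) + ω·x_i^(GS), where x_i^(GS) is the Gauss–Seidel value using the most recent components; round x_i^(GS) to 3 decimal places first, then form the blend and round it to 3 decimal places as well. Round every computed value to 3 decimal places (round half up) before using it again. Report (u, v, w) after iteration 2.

(1.645, -1.047, -1.685)

Iteration 1:
  u: GS value = (10 - (2.9)·-1.000 - (1.2)·2.000) / (7.1) = 1.479;  u ← (1−ω)·-3.000 + ω·1.479 = 0.583
  v: GS value = (-10 - (-2)·0.583 - (-1.7)·2.000) / (7.7) = -0.706;  v ← (1−ω)·-1.000 + ω·-0.706 = -0.765
  w: GS value = (-9 - (-1)·0.583 - (-2.4)·-0.765) / (5.4) = -1.899;  w ← (1−ω)·2.000 + ω·-1.899 = -1.119
Iteration 2:
  u: GS value = (10 - (2.9)·-0.765 - (1.2)·-1.119) / (7.1) = 1.910;  u ← (1−ω)·0.583 + ω·1.910 = 1.645
  v: GS value = (-10 - (-2)·1.645 - (-1.7)·-1.119) / (7.7) = -1.118;  v ← (1−ω)·-0.765 + ω·-1.118 = -1.047
  w: GS value = (-9 - (-1)·1.645 - (-2.4)·-1.047) / (5.4) = -1.827;  w ← (1−ω)·-1.119 + ω·-1.827 = -1.685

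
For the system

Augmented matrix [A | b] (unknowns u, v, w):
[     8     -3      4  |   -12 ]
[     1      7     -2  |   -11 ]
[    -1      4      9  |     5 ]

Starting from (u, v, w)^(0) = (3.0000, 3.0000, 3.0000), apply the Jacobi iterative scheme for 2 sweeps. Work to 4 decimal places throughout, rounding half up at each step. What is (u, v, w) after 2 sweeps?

Iteration 1:
  u = (-12 - (-3)·3.0000 - (4)·3.0000) / (8) = -1.8750
  v = (-11 - (1)·3.0000 - (-2)·3.0000) / (7) = -1.1429
  w = (5 - (-1)·3.0000 - (4)·3.0000) / (9) = -0.4444
Iteration 2:
  u = (-12 - (-3)·-1.1429 - (4)·-0.4444) / (8) = -1.7064
  v = (-11 - (1)·-1.8750 - (-2)·-0.4444) / (7) = -1.4305
  w = (5 - (-1)·-1.8750 - (4)·-1.1429) / (9) = 0.8552

(-1.7064, -1.4305, 0.8552)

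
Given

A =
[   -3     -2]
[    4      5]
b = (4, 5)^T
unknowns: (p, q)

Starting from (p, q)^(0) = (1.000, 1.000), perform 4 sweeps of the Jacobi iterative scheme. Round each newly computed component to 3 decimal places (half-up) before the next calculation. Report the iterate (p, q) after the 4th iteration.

Iteration 1:
  p = (4 - (-2)·1.000) / (-3) = -2.000
  q = (5 - (4)·1.000) / (5) = 0.200
Iteration 2:
  p = (4 - (-2)·0.200) / (-3) = -1.467
  q = (5 - (4)·-2.000) / (5) = 2.600
Iteration 3:
  p = (4 - (-2)·2.600) / (-3) = -3.067
  q = (5 - (4)·-1.467) / (5) = 2.174
Iteration 4:
  p = (4 - (-2)·2.174) / (-3) = -2.783
  q = (5 - (4)·-3.067) / (5) = 3.454

(-2.783, 3.454)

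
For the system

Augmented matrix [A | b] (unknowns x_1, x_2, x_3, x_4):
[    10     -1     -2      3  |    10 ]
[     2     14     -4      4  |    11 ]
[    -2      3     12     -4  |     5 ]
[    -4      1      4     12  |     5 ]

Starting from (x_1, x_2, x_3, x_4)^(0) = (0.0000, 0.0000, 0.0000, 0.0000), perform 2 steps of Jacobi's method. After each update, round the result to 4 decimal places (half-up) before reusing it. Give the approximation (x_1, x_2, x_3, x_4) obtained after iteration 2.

(1.0369, 0.6429, 0.5258, 0.5456)

Iteration 1:
  x_1 = (10 - (-1)·0.0000 - (-2)·0.0000 - (3)·0.0000) / (10) = 1.0000
  x_2 = (11 - (2)·0.0000 - (-4)·0.0000 - (4)·0.0000) / (14) = 0.7857
  x_3 = (5 - (-2)·0.0000 - (3)·0.0000 - (-4)·0.0000) / (12) = 0.4167
  x_4 = (5 - (-4)·0.0000 - (1)·0.0000 - (4)·0.0000) / (12) = 0.4167
Iteration 2:
  x_1 = (10 - (-1)·0.7857 - (-2)·0.4167 - (3)·0.4167) / (10) = 1.0369
  x_2 = (11 - (2)·1.0000 - (-4)·0.4167 - (4)·0.4167) / (14) = 0.6429
  x_3 = (5 - (-2)·1.0000 - (3)·0.7857 - (-4)·0.4167) / (12) = 0.5258
  x_4 = (5 - (-4)·1.0000 - (1)·0.7857 - (4)·0.4167) / (12) = 0.5456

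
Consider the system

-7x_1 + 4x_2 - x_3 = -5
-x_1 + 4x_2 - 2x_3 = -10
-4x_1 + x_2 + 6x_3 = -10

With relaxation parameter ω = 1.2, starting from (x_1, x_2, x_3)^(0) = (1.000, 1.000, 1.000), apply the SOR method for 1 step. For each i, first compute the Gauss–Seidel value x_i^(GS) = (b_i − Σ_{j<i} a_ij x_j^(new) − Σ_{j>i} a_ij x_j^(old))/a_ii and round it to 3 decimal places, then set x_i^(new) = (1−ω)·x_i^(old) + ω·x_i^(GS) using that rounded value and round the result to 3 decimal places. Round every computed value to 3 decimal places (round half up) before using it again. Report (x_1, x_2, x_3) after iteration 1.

(1.172, -2.248, -0.813)

Iteration 1:
  x_1: GS value = (-5 - (4)·1.000 - (-1)·1.000) / (-7) = 1.143;  x_1 ← (1−ω)·1.000 + ω·1.143 = 1.172
  x_2: GS value = (-10 - (-1)·1.172 - (-2)·1.000) / (4) = -1.707;  x_2 ← (1−ω)·1.000 + ω·-1.707 = -2.248
  x_3: GS value = (-10 - (-4)·1.172 - (1)·-2.248) / (6) = -0.511;  x_3 ← (1−ω)·1.000 + ω·-0.511 = -0.813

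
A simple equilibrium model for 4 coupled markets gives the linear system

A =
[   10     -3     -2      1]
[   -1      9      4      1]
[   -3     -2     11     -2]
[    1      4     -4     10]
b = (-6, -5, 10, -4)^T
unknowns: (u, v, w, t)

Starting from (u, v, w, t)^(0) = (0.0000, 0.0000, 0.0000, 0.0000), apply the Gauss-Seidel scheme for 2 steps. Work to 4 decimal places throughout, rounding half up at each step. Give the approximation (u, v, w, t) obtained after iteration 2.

Iteration 1:
  u = (-6 - (-3)·0.0000 - (-2)·0.0000 - (1)·0.0000) / (10) = -0.6000
  v = (-5 - (-1)·-0.6000 - (4)·0.0000 - (1)·0.0000) / (9) = -0.6222
  w = (10 - (-3)·-0.6000 - (-2)·-0.6222 - (-2)·0.0000) / (11) = 0.6323
  t = (-4 - (1)·-0.6000 - (4)·-0.6222 - (-4)·0.6323) / (10) = 0.1618
Iteration 2:
  u = (-6 - (-3)·-0.6222 - (-2)·0.6323 - (1)·0.1618) / (10) = -0.6764
  v = (-5 - (-1)·-0.6764 - (4)·0.6323 - (1)·0.1618) / (9) = -0.9297
  w = (10 - (-3)·-0.6764 - (-2)·-0.9297 - (-2)·0.1618) / (11) = 0.5850
  t = (-4 - (1)·-0.6764 - (4)·-0.9297 - (-4)·0.5850) / (10) = 0.2735

(-0.6764, -0.9297, 0.5850, 0.2735)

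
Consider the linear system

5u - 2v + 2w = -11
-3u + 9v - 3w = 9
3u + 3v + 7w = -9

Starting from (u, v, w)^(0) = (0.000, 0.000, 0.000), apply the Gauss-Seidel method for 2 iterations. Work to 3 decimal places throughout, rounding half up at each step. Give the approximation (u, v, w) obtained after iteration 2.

(-1.910, 0.211, -0.558)

Iteration 1:
  u = (-11 - (-2)·0.000 - (2)·0.000) / (5) = -2.200
  v = (9 - (-3)·-2.200 - (-3)·0.000) / (9) = 0.267
  w = (-9 - (3)·-2.200 - (3)·0.267) / (7) = -0.457
Iteration 2:
  u = (-11 - (-2)·0.267 - (2)·-0.457) / (5) = -1.910
  v = (9 - (-3)·-1.910 - (-3)·-0.457) / (9) = 0.211
  w = (-9 - (3)·-1.910 - (3)·0.211) / (7) = -0.558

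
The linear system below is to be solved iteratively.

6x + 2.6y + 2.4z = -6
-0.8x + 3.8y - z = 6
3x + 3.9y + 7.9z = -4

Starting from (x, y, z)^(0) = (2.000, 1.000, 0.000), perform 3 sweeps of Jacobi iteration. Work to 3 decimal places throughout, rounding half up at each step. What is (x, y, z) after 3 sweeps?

(-0.973, 1.084, -0.467)

Iteration 1:
  x = (-6 - (2.6)·1.000 - (2.4)·0.000) / (6) = -1.433
  y = (6 - (-0.8)·2.000 - (-1)·0.000) / (3.8) = 2.000
  z = (-4 - (3)·2.000 - (3.9)·1.000) / (7.9) = -1.759
Iteration 2:
  x = (-6 - (2.6)·2.000 - (2.4)·-1.759) / (6) = -1.163
  y = (6 - (-0.8)·-1.433 - (-1)·-1.759) / (3.8) = 0.814
  z = (-4 - (3)·-1.433 - (3.9)·2.000) / (7.9) = -0.949
Iteration 3:
  x = (-6 - (2.6)·0.814 - (2.4)·-0.949) / (6) = -0.973
  y = (6 - (-0.8)·-1.163 - (-1)·-0.949) / (3.8) = 1.084
  z = (-4 - (3)·-1.163 - (3.9)·0.814) / (7.9) = -0.467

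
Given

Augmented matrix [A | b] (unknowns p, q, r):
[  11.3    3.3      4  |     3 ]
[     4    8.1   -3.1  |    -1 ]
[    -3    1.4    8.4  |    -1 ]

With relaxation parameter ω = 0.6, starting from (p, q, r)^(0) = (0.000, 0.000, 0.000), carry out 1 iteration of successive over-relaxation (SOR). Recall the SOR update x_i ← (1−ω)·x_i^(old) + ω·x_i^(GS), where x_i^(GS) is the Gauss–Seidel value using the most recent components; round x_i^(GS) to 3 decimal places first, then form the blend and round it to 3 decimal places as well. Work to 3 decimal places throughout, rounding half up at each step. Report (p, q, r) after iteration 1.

Iteration 1:
  p: GS value = (3 - (3.3)·0.000 - (4)·0.000) / (11.3) = 0.265;  p ← (1−ω)·0.000 + ω·0.265 = 0.159
  q: GS value = (-1 - (4)·0.159 - (-3.1)·0.000) / (8.1) = -0.202;  q ← (1−ω)·0.000 + ω·-0.202 = -0.121
  r: GS value = (-1 - (-3)·0.159 - (1.4)·-0.121) / (8.4) = -0.042;  r ← (1−ω)·0.000 + ω·-0.042 = -0.025

(0.159, -0.121, -0.025)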